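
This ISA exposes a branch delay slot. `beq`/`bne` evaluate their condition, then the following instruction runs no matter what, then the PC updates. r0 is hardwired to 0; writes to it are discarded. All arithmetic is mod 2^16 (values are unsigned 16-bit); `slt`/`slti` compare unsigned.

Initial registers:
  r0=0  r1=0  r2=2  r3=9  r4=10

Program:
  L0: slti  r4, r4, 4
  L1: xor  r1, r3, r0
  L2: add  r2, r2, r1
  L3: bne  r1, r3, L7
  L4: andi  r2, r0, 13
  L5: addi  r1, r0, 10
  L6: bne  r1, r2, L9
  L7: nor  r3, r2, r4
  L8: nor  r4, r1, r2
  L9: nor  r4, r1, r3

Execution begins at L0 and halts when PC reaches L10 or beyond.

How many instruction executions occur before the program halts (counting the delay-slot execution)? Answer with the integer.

[0] slti  r4, r4, 4  →  {r0:0, r1:0, r2:2, r3:9, r4:0}
[1] xor  r1, r3, r0  →  {r0:0, r1:9, r2:2, r3:9, r4:0}
[2] add  r2, r2, r1  →  {r0:0, r1:9, r2:11, r3:9, r4:0}
[3] bne  r1, r3, L7  →  {r0:0, r1:9, r2:11, r3:9, r4:0}  ⟨branch fallthrough⟩
[4] andi  r2, r0, 13  →  {r0:0, r1:9, r2:0, r3:9, r4:0}
[5] addi  r1, r0, 10  →  {r0:0, r1:10, r2:0, r3:9, r4:0}
[6] bne  r1, r2, L9  →  {r0:0, r1:10, r2:0, r3:9, r4:0}  ⟨branch taken⟩
[7] nor  r3, r2, r4  →  {r0:0, r1:10, r2:0, r3:65535, r4:0}
[9] nor  r4, r1, r3  →  {r0:0, r1:10, r2:0, r3:65535, r4:0}

9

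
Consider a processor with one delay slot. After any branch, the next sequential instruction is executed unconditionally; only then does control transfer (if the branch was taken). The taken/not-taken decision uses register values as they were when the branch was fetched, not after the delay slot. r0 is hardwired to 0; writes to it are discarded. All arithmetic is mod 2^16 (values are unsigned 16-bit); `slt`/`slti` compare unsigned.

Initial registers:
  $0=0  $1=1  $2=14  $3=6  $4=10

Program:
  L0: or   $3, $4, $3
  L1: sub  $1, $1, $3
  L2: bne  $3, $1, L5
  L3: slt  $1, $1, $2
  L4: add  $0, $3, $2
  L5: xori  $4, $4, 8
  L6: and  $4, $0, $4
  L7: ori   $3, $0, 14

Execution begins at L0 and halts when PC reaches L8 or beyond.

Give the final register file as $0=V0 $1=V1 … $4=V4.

$0=0 $1=0 $2=14 $3=14 $4=0

PC=0  or   $3, $4, $3        | $0=0 $1=1 $2=14 $3=14 $4=10
PC=1  sub  $1, $1, $3        | $0=0 $1=65523 $2=14 $3=14 $4=10
PC=2  bne  $3, $1, L5        | $0=0 $1=65523 $2=14 $3=14 $4=10  [TAKEN]
PC=3  slt  $1, $1, $2        | $0=0 $1=0 $2=14 $3=14 $4=10
PC=5  xori  $4, $4, 8        | $0=0 $1=0 $2=14 $3=14 $4=2
PC=6  and  $4, $0, $4        | $0=0 $1=0 $2=14 $3=14 $4=0
PC=7  ori   $3, $0, 14       | $0=0 $1=0 $2=14 $3=14 $4=0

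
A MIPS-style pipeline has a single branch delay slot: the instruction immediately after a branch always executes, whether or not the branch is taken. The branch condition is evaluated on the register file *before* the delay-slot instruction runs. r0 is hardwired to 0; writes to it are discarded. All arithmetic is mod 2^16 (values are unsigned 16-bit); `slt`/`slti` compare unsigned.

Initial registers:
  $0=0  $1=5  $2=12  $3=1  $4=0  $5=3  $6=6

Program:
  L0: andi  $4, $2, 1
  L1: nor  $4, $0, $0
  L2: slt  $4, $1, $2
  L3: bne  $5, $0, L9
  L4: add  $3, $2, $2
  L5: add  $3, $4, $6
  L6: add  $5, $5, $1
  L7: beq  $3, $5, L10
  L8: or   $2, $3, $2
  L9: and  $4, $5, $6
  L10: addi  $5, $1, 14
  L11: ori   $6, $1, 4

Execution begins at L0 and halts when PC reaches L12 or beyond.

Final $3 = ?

PC=0  andi  $4, $2, 1        | $0=0 $1=5 $2=12 $3=1 $4=0 $5=3 $6=6
PC=1  nor  $4, $0, $0        | $0=0 $1=5 $2=12 $3=1 $4=65535 $5=3 $6=6
PC=2  slt  $4, $1, $2        | $0=0 $1=5 $2=12 $3=1 $4=1 $5=3 $6=6
PC=3  bne  $5, $0, L9        | $0=0 $1=5 $2=12 $3=1 $4=1 $5=3 $6=6  [TAKEN]
PC=4  add  $3, $2, $2        | $0=0 $1=5 $2=12 $3=24 $4=1 $5=3 $6=6
PC=9  and  $4, $5, $6        | $0=0 $1=5 $2=12 $3=24 $4=2 $5=3 $6=6
PC=10 addi  $5, $1, 14       | $0=0 $1=5 $2=12 $3=24 $4=2 $5=19 $6=6
PC=11 ori   $6, $1, 4        | $0=0 $1=5 $2=12 $3=24 $4=2 $5=19 $6=5

24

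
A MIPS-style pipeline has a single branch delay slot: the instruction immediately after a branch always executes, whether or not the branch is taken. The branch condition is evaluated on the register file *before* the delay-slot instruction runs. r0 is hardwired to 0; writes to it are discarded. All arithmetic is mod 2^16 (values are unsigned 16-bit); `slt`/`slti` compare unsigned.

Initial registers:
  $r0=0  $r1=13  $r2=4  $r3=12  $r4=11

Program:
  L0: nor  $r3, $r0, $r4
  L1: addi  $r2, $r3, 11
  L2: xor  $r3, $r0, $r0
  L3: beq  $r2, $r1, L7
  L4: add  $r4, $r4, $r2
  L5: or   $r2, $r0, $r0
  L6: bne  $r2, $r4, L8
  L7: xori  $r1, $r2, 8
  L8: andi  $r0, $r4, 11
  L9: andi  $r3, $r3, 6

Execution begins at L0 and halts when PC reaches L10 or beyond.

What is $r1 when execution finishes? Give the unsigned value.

[0] nor  $r3, $r0, $r4  →  {$r0:0, $r1:13, $r2:4, $r3:65524, $r4:11}
[1] addi  $r2, $r3, 11  →  {$r0:0, $r1:13, $r2:65535, $r3:65524, $r4:11}
[2] xor  $r3, $r0, $r0  →  {$r0:0, $r1:13, $r2:65535, $r3:0, $r4:11}
[3] beq  $r2, $r1, L7  →  {$r0:0, $r1:13, $r2:65535, $r3:0, $r4:11}  ⟨branch fallthrough⟩
[4] add  $r4, $r4, $r2  →  {$r0:0, $r1:13, $r2:65535, $r3:0, $r4:10}
[5] or   $r2, $r0, $r0  →  {$r0:0, $r1:13, $r2:0, $r3:0, $r4:10}
[6] bne  $r2, $r4, L8  →  {$r0:0, $r1:13, $r2:0, $r3:0, $r4:10}  ⟨branch taken⟩
[7] xori  $r1, $r2, 8  →  {$r0:0, $r1:8, $r2:0, $r3:0, $r4:10}
[8] andi  $r0, $r4, 11  →  {$r0:0, $r1:8, $r2:0, $r3:0, $r4:10}
[9] andi  $r3, $r3, 6  →  {$r0:0, $r1:8, $r2:0, $r3:0, $r4:10}

8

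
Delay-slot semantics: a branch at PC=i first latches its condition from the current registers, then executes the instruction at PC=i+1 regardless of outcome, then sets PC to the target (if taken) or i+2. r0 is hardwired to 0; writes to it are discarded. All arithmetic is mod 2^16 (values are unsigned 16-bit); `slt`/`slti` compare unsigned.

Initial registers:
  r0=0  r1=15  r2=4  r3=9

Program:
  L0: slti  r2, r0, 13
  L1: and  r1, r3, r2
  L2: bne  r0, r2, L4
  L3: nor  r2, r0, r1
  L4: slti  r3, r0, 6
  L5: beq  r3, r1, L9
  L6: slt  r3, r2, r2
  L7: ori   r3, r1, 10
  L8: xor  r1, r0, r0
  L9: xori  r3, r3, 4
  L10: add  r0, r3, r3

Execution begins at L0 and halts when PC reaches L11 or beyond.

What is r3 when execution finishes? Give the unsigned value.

PC=0  slti  r2, r0, 13       | r0=0 r1=15 r2=1 r3=9
PC=1  and  r1, r3, r2        | r0=0 r1=1 r2=1 r3=9
PC=2  bne  r0, r2, L4        | r0=0 r1=1 r2=1 r3=9  [TAKEN]
PC=3  nor  r2, r0, r1        | r0=0 r1=1 r2=65534 r3=9
PC=4  slti  r3, r0, 6        | r0=0 r1=1 r2=65534 r3=1
PC=5  beq  r3, r1, L9        | r0=0 r1=1 r2=65534 r3=1  [TAKEN]
PC=6  slt  r3, r2, r2        | r0=0 r1=1 r2=65534 r3=0
PC=9  xori  r3, r3, 4        | r0=0 r1=1 r2=65534 r3=4
PC=10 add  r0, r3, r3        | r0=0 r1=1 r2=65534 r3=4

4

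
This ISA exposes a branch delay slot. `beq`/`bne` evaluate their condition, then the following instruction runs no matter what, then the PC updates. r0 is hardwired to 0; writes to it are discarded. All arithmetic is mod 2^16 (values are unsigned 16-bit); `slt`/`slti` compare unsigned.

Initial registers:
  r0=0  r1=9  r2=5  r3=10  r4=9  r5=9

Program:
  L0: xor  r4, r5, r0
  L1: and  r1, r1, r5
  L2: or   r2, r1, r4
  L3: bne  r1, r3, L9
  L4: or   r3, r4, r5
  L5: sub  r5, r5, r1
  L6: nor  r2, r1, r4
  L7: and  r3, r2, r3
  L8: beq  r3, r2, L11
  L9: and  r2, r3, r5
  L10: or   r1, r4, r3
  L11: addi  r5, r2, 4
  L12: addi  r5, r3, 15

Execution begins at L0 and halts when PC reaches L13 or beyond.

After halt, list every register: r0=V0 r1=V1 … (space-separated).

  step pc=0: xor  r4, r5, r0  regs=(0,9,5,10,9,9)
  step pc=1: and  r1, r1, r5  regs=(0,9,5,10,9,9)
  step pc=2: or   r2, r1, r4  regs=(0,9,9,10,9,9)
  step pc=3: bne  r1, r3, L9  cond=T  regs=(0,9,9,10,9,9)
  step pc=4: or   r3, r4, r5  regs=(0,9,9,9,9,9)
  step pc=9: and  r2, r3, r5  regs=(0,9,9,9,9,9)
  step pc=10: or   r1, r4, r3  regs=(0,9,9,9,9,9)
  step pc=11: addi  r5, r2, 4  regs=(0,9,9,9,9,13)
  step pc=12: addi  r5, r3, 15  regs=(0,9,9,9,9,24)

r0=0 r1=9 r2=9 r3=9 r4=9 r5=24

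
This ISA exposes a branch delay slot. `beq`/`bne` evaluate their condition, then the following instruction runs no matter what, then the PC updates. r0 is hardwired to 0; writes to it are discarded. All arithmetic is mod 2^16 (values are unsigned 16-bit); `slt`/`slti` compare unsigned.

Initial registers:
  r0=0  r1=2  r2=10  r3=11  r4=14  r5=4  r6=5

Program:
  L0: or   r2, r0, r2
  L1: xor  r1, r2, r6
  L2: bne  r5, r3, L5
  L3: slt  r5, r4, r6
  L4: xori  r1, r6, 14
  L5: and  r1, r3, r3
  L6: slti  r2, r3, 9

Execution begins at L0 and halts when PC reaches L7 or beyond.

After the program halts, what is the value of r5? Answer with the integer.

0

[0] or   r2, r0, r2  →  {r0:0, r1:2, r2:10, r3:11, r4:14, r5:4, r6:5}
[1] xor  r1, r2, r6  →  {r0:0, r1:15, r2:10, r3:11, r4:14, r5:4, r6:5}
[2] bne  r5, r3, L5  →  {r0:0, r1:15, r2:10, r3:11, r4:14, r5:4, r6:5}  ⟨branch taken⟩
[3] slt  r5, r4, r6  →  {r0:0, r1:15, r2:10, r3:11, r4:14, r5:0, r6:5}
[5] and  r1, r3, r3  →  {r0:0, r1:11, r2:10, r3:11, r4:14, r5:0, r6:5}
[6] slti  r2, r3, 9  →  {r0:0, r1:11, r2:0, r3:11, r4:14, r5:0, r6:5}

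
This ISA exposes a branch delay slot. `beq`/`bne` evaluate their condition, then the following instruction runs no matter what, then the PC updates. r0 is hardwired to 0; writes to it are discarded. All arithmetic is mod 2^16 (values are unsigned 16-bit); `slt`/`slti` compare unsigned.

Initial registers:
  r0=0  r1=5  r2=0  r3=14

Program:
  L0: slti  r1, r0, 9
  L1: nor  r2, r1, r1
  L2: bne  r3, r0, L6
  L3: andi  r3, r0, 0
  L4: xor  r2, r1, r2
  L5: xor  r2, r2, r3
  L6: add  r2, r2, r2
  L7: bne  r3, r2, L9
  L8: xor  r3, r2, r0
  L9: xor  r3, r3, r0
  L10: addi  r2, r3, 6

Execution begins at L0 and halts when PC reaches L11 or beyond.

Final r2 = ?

[0] slti  r1, r0, 9  →  {r0:0, r1:1, r2:0, r3:14}
[1] nor  r2, r1, r1  →  {r0:0, r1:1, r2:65534, r3:14}
[2] bne  r3, r0, L6  →  {r0:0, r1:1, r2:65534, r3:14}  ⟨branch taken⟩
[3] andi  r3, r0, 0  →  {r0:0, r1:1, r2:65534, r3:0}
[6] add  r2, r2, r2  →  {r0:0, r1:1, r2:65532, r3:0}
[7] bne  r3, r2, L9  →  {r0:0, r1:1, r2:65532, r3:0}  ⟨branch taken⟩
[8] xor  r3, r2, r0  →  {r0:0, r1:1, r2:65532, r3:65532}
[9] xor  r3, r3, r0  →  {r0:0, r1:1, r2:65532, r3:65532}
[10] addi  r2, r3, 6  →  {r0:0, r1:1, r2:2, r3:65532}

2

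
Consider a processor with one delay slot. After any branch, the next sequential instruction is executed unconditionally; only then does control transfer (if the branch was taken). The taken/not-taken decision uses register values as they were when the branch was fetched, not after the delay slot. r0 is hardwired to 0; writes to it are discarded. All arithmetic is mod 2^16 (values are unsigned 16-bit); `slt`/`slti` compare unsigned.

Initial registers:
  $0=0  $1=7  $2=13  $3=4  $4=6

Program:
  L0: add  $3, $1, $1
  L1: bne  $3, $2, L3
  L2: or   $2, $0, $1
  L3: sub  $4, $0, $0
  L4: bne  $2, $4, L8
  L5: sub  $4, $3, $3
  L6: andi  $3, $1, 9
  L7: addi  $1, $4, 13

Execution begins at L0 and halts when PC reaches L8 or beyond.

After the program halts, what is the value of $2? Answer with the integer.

7

#0 add  $3, $1, $1 ; 0/7/13/14/6
#1 bne  $3, $2, L3 ; 0/7/13/14/6 ; →target
#2 or   $2, $0, $1 ; 0/7/7/14/6
#3 sub  $4, $0, $0 ; 0/7/7/14/0
#4 bne  $2, $4, L8 ; 0/7/7/14/0 ; →target
#5 sub  $4, $3, $3 ; 0/7/7/14/0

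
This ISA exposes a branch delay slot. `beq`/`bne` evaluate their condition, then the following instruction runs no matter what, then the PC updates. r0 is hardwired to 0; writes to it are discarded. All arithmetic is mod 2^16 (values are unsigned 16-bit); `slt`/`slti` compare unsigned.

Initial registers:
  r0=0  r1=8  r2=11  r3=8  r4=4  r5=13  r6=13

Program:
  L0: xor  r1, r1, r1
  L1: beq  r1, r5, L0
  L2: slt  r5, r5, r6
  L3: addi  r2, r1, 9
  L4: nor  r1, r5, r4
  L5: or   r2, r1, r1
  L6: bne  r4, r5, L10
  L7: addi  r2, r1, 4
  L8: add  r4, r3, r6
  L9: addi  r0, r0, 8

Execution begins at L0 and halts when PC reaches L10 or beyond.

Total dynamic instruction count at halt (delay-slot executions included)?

8

  step pc=0: xor  r1, r1, r1  regs=(0,0,11,8,4,13,13)
  step pc=1: beq  r1, r5, L0  cond=F  regs=(0,0,11,8,4,13,13)
  step pc=2: slt  r5, r5, r6  regs=(0,0,11,8,4,0,13)
  step pc=3: addi  r2, r1, 9  regs=(0,0,9,8,4,0,13)
  step pc=4: nor  r1, r5, r4  regs=(0,65531,9,8,4,0,13)
  step pc=5: or   r2, r1, r1  regs=(0,65531,65531,8,4,0,13)
  step pc=6: bne  r4, r5, L10  cond=T  regs=(0,65531,65531,8,4,0,13)
  step pc=7: addi  r2, r1, 4  regs=(0,65531,65535,8,4,0,13)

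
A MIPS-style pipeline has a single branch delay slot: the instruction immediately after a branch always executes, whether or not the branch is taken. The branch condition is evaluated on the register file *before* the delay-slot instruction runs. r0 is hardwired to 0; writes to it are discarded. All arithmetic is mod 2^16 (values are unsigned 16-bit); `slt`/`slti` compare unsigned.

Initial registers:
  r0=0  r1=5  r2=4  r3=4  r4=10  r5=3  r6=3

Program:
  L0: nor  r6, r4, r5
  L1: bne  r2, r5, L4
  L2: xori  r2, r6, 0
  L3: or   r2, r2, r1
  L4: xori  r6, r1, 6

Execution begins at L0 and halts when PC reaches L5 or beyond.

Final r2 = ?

65524

  step pc=0: nor  r6, r4, r5  regs=(0,5,4,4,10,3,65524)
  step pc=1: bne  r2, r5, L4  cond=T  regs=(0,5,4,4,10,3,65524)
  step pc=2: xori  r2, r6, 0  regs=(0,5,65524,4,10,3,65524)
  step pc=4: xori  r6, r1, 6  regs=(0,5,65524,4,10,3,3)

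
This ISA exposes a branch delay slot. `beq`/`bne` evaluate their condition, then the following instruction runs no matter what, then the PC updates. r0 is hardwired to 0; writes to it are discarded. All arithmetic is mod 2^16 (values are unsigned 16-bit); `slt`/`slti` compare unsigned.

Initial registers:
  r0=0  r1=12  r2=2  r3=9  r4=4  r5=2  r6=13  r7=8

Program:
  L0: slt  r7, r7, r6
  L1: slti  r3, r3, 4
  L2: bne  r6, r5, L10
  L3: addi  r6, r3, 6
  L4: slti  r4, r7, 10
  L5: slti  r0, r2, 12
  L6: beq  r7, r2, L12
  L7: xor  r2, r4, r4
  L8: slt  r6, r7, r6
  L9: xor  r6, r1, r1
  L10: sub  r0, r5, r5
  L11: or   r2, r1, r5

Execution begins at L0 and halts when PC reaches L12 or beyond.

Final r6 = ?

  step pc=0: slt  r7, r7, r6  regs=(0,12,2,9,4,2,13,1)
  step pc=1: slti  r3, r3, 4  regs=(0,12,2,0,4,2,13,1)
  step pc=2: bne  r6, r5, L10  cond=T  regs=(0,12,2,0,4,2,13,1)
  step pc=3: addi  r6, r3, 6  regs=(0,12,2,0,4,2,6,1)
  step pc=10: sub  r0, r5, r5  regs=(0,12,2,0,4,2,6,1)
  step pc=11: or   r2, r1, r5  regs=(0,12,14,0,4,2,6,1)

6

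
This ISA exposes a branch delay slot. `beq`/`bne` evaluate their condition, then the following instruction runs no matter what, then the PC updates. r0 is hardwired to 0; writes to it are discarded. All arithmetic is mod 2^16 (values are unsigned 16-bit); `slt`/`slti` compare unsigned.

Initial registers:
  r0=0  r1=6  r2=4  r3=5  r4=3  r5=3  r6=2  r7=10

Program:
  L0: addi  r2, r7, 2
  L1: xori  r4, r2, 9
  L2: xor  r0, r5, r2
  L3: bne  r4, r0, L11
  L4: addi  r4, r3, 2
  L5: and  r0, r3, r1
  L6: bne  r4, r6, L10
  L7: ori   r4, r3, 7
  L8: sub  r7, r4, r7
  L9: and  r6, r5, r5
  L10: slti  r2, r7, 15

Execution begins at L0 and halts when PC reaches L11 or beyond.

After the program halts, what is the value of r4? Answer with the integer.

7

  step pc=0: addi  r2, r7, 2  regs=(0,6,12,5,3,3,2,10)
  step pc=1: xori  r4, r2, 9  regs=(0,6,12,5,5,3,2,10)
  step pc=2: xor  r0, r5, r2  regs=(0,6,12,5,5,3,2,10)
  step pc=3: bne  r4, r0, L11  cond=T  regs=(0,6,12,5,5,3,2,10)
  step pc=4: addi  r4, r3, 2  regs=(0,6,12,5,7,3,2,10)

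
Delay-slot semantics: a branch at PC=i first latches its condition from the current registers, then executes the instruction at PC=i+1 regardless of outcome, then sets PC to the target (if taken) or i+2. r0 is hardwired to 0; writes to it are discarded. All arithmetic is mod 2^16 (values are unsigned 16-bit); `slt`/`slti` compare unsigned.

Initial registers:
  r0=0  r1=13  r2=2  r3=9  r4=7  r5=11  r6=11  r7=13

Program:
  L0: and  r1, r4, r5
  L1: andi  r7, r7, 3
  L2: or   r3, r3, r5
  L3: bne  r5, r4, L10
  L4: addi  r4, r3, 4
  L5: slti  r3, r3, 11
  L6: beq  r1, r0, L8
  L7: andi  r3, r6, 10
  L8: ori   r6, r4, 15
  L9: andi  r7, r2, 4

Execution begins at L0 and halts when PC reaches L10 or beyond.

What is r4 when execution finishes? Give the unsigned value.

#0 and  r1, r4, r5 ; 0/3/2/9/7/11/11/13
#1 andi  r7, r7, 3 ; 0/3/2/9/7/11/11/1
#2 or   r3, r3, r5 ; 0/3/2/11/7/11/11/1
#3 bne  r5, r4, L10 ; 0/3/2/11/7/11/11/1 ; →target
#4 addi  r4, r3, 4 ; 0/3/2/11/15/11/11/1

15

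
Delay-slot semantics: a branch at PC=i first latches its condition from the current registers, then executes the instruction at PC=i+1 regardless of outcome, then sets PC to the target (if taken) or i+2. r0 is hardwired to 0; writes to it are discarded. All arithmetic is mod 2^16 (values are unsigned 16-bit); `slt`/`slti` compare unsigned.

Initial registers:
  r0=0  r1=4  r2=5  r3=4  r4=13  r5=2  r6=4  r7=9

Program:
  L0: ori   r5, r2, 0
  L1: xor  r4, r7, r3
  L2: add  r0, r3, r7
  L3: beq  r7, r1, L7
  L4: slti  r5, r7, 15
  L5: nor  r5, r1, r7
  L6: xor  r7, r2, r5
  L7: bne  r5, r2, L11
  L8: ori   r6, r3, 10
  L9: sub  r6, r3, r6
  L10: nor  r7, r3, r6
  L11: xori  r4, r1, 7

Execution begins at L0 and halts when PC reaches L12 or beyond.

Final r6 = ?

#0 ori   r5, r2, 0 ; 0/4/5/4/13/5/4/9
#1 xor  r4, r7, r3 ; 0/4/5/4/13/5/4/9
#2 add  r0, r3, r7 ; 0/4/5/4/13/5/4/9
#3 beq  r7, r1, L7 ; 0/4/5/4/13/5/4/9 ; →fallthru
#4 slti  r5, r7, 15 ; 0/4/5/4/13/1/4/9
#5 nor  r5, r1, r7 ; 0/4/5/4/13/65522/4/9
#6 xor  r7, r2, r5 ; 0/4/5/4/13/65522/4/65527
#7 bne  r5, r2, L11 ; 0/4/5/4/13/65522/4/65527 ; →target
#8 ori   r6, r3, 10 ; 0/4/5/4/13/65522/14/65527
#11 xori  r4, r1, 7 ; 0/4/5/4/3/65522/14/65527

14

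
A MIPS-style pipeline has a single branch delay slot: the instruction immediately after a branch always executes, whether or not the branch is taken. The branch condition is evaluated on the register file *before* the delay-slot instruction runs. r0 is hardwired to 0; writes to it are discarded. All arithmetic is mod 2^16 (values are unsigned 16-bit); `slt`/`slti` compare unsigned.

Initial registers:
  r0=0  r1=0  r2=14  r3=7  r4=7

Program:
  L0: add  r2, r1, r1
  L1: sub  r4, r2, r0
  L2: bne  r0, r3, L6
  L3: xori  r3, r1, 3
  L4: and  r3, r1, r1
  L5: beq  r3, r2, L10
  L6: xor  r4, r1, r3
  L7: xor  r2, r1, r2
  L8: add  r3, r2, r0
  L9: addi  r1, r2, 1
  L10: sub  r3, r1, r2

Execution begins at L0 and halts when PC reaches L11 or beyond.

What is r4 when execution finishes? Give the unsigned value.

#0 add  r2, r1, r1 ; 0/0/0/7/7
#1 sub  r4, r2, r0 ; 0/0/0/7/0
#2 bne  r0, r3, L6 ; 0/0/0/7/0 ; →target
#3 xori  r3, r1, 3 ; 0/0/0/3/0
#6 xor  r4, r1, r3 ; 0/0/0/3/3
#7 xor  r2, r1, r2 ; 0/0/0/3/3
#8 add  r3, r2, r0 ; 0/0/0/0/3
#9 addi  r1, r2, 1 ; 0/1/0/0/3
#10 sub  r3, r1, r2 ; 0/1/0/1/3

3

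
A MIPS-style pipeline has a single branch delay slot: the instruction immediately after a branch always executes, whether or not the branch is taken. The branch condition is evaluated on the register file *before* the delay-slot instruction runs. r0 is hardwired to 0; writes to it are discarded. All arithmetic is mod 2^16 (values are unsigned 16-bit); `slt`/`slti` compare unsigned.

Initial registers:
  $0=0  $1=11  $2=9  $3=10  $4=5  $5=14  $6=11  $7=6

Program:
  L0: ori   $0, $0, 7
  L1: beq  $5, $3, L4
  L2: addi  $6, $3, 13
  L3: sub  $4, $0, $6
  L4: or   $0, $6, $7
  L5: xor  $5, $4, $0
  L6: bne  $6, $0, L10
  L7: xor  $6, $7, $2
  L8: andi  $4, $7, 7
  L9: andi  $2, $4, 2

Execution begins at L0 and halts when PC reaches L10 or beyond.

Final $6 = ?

PC=0  ori   $0, $0, 7        | $0=0 $1=11 $2=9 $3=10 $4=5 $5=14 $6=11 $7=6
PC=1  beq  $5, $3, L4        | $0=0 $1=11 $2=9 $3=10 $4=5 $5=14 $6=11 $7=6  [not taken]
PC=2  addi  $6, $3, 13       | $0=0 $1=11 $2=9 $3=10 $4=5 $5=14 $6=23 $7=6
PC=3  sub  $4, $0, $6        | $0=0 $1=11 $2=9 $3=10 $4=65513 $5=14 $6=23 $7=6
PC=4  or   $0, $6, $7        | $0=0 $1=11 $2=9 $3=10 $4=65513 $5=14 $6=23 $7=6
PC=5  xor  $5, $4, $0        | $0=0 $1=11 $2=9 $3=10 $4=65513 $5=65513 $6=23 $7=6
PC=6  bne  $6, $0, L10       | $0=0 $1=11 $2=9 $3=10 $4=65513 $5=65513 $6=23 $7=6  [TAKEN]
PC=7  xor  $6, $7, $2        | $0=0 $1=11 $2=9 $3=10 $4=65513 $5=65513 $6=15 $7=6

15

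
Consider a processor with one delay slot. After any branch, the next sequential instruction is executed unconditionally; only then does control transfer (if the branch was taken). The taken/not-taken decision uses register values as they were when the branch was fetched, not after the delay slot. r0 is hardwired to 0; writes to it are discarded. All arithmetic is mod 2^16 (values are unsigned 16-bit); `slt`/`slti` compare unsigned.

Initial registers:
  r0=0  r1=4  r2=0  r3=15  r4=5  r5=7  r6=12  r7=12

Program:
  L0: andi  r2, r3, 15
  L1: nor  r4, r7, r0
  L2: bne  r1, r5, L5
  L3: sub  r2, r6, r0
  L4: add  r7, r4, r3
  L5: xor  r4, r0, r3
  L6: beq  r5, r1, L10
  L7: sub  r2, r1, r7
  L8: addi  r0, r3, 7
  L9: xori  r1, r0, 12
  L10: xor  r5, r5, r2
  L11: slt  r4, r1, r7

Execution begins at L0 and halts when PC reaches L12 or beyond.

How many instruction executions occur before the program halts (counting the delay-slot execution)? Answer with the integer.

[0] andi  r2, r3, 15  →  {r0:0, r1:4, r2:15, r3:15, r4:5, r5:7, r6:12, r7:12}
[1] nor  r4, r7, r0  →  {r0:0, r1:4, r2:15, r3:15, r4:65523, r5:7, r6:12, r7:12}
[2] bne  r1, r5, L5  →  {r0:0, r1:4, r2:15, r3:15, r4:65523, r5:7, r6:12, r7:12}  ⟨branch taken⟩
[3] sub  r2, r6, r0  →  {r0:0, r1:4, r2:12, r3:15, r4:65523, r5:7, r6:12, r7:12}
[5] xor  r4, r0, r3  →  {r0:0, r1:4, r2:12, r3:15, r4:15, r5:7, r6:12, r7:12}
[6] beq  r5, r1, L10  →  {r0:0, r1:4, r2:12, r3:15, r4:15, r5:7, r6:12, r7:12}  ⟨branch fallthrough⟩
[7] sub  r2, r1, r7  →  {r0:0, r1:4, r2:65528, r3:15, r4:15, r5:7, r6:12, r7:12}
[8] addi  r0, r3, 7  →  {r0:0, r1:4, r2:65528, r3:15, r4:15, r5:7, r6:12, r7:12}
[9] xori  r1, r0, 12  →  {r0:0, r1:12, r2:65528, r3:15, r4:15, r5:7, r6:12, r7:12}
[10] xor  r5, r5, r2  →  {r0:0, r1:12, r2:65528, r3:15, r4:15, r5:65535, r6:12, r7:12}
[11] slt  r4, r1, r7  →  {r0:0, r1:12, r2:65528, r3:15, r4:0, r5:65535, r6:12, r7:12}

11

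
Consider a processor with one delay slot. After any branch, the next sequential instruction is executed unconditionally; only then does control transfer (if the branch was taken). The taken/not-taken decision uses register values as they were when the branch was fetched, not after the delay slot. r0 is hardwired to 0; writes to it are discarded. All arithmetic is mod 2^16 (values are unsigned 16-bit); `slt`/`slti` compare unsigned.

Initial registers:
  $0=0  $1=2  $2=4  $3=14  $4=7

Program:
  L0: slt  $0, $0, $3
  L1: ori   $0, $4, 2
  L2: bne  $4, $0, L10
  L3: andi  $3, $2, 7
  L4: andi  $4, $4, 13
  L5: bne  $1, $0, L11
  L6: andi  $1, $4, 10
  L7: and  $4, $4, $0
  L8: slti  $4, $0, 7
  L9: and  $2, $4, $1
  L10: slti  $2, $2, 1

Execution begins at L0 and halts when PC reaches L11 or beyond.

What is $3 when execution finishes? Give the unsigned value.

[0] slt  $0, $0, $3  →  {$0:0, $1:2, $2:4, $3:14, $4:7}
[1] ori   $0, $4, 2  →  {$0:0, $1:2, $2:4, $3:14, $4:7}
[2] bne  $4, $0, L10  →  {$0:0, $1:2, $2:4, $3:14, $4:7}  ⟨branch taken⟩
[3] andi  $3, $2, 7  →  {$0:0, $1:2, $2:4, $3:4, $4:7}
[10] slti  $2, $2, 1  →  {$0:0, $1:2, $2:0, $3:4, $4:7}

4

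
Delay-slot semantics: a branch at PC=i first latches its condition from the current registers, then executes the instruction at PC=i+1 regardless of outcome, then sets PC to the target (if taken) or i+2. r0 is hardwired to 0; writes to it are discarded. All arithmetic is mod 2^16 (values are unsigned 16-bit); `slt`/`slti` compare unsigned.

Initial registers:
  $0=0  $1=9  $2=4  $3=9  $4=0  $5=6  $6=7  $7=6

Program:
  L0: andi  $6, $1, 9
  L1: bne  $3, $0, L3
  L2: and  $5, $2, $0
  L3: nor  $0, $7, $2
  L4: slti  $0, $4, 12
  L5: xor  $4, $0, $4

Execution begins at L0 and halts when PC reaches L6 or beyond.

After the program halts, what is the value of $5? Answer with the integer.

0

#0 andi  $6, $1, 9 ; 0/9/4/9/0/6/9/6
#1 bne  $3, $0, L3 ; 0/9/4/9/0/6/9/6 ; →target
#2 and  $5, $2, $0 ; 0/9/4/9/0/0/9/6
#3 nor  $0, $7, $2 ; 0/9/4/9/0/0/9/6
#4 slti  $0, $4, 12 ; 0/9/4/9/0/0/9/6
#5 xor  $4, $0, $4 ; 0/9/4/9/0/0/9/6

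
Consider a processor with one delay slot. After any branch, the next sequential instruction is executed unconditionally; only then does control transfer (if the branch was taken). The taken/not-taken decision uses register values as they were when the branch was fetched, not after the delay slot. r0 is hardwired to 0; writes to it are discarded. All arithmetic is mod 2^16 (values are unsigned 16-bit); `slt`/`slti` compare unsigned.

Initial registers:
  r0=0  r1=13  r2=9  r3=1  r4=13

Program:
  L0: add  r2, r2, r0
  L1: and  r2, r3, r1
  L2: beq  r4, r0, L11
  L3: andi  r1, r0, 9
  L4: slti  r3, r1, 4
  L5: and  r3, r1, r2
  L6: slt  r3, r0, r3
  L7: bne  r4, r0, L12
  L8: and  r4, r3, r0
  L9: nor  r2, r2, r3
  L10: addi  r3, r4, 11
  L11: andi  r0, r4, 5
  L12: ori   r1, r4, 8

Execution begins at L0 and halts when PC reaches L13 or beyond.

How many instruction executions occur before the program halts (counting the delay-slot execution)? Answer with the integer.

10

PC=0  add  r2, r2, r0        | r0=0 r1=13 r2=9 r3=1 r4=13
PC=1  and  r2, r3, r1        | r0=0 r1=13 r2=1 r3=1 r4=13
PC=2  beq  r4, r0, L11       | r0=0 r1=13 r2=1 r3=1 r4=13  [not taken]
PC=3  andi  r1, r0, 9        | r0=0 r1=0 r2=1 r3=1 r4=13
PC=4  slti  r3, r1, 4        | r0=0 r1=0 r2=1 r3=1 r4=13
PC=5  and  r3, r1, r2        | r0=0 r1=0 r2=1 r3=0 r4=13
PC=6  slt  r3, r0, r3        | r0=0 r1=0 r2=1 r3=0 r4=13
PC=7  bne  r4, r0, L12       | r0=0 r1=0 r2=1 r3=0 r4=13  [TAKEN]
PC=8  and  r4, r3, r0        | r0=0 r1=0 r2=1 r3=0 r4=0
PC=12 ori   r1, r4, 8        | r0=0 r1=8 r2=1 r3=0 r4=0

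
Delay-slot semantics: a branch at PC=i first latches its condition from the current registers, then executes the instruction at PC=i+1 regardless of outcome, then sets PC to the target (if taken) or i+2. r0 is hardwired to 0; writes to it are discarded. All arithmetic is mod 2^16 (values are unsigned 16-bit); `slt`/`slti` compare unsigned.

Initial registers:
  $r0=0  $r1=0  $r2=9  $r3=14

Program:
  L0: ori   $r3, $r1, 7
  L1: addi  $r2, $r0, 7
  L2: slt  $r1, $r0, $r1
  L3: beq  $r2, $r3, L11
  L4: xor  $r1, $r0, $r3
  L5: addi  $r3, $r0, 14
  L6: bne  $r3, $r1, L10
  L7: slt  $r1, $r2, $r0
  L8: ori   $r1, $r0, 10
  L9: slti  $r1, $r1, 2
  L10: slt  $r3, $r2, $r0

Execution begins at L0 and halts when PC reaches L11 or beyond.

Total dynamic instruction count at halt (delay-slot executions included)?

5

#0 ori   $r3, $r1, 7 ; 0/0/9/7
#1 addi  $r2, $r0, 7 ; 0/0/7/7
#2 slt  $r1, $r0, $r1 ; 0/0/7/7
#3 beq  $r2, $r3, L11 ; 0/0/7/7 ; →target
#4 xor  $r1, $r0, $r3 ; 0/7/7/7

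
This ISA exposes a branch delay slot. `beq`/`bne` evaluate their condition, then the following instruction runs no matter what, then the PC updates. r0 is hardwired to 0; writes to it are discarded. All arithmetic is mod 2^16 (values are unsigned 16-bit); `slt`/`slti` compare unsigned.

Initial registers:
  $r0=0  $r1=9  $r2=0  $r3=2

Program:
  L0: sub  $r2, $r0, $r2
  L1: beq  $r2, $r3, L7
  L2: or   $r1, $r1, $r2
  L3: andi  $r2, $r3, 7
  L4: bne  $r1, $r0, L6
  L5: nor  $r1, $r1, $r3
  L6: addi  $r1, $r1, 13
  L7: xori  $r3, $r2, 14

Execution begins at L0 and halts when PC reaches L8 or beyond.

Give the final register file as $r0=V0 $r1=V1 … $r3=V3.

$r0=0 $r1=1 $r2=2 $r3=12

[0] sub  $r2, $r0, $r2  →  {$r0:0, $r1:9, $r2:0, $r3:2}
[1] beq  $r2, $r3, L7  →  {$r0:0, $r1:9, $r2:0, $r3:2}  ⟨branch fallthrough⟩
[2] or   $r1, $r1, $r2  →  {$r0:0, $r1:9, $r2:0, $r3:2}
[3] andi  $r2, $r3, 7  →  {$r0:0, $r1:9, $r2:2, $r3:2}
[4] bne  $r1, $r0, L6  →  {$r0:0, $r1:9, $r2:2, $r3:2}  ⟨branch taken⟩
[5] nor  $r1, $r1, $r3  →  {$r0:0, $r1:65524, $r2:2, $r3:2}
[6] addi  $r1, $r1, 13  →  {$r0:0, $r1:1, $r2:2, $r3:2}
[7] xori  $r3, $r2, 14  →  {$r0:0, $r1:1, $r2:2, $r3:12}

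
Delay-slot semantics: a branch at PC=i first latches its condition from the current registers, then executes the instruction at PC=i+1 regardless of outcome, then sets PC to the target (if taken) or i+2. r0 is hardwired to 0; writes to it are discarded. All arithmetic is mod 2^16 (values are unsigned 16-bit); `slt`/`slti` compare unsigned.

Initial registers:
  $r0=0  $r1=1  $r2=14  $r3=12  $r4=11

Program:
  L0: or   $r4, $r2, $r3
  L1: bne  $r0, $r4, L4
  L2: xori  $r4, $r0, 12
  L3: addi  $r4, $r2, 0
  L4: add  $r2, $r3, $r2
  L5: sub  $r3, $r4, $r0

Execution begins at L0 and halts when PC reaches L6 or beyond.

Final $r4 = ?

12

  step pc=0: or   $r4, $r2, $r3  regs=(0,1,14,12,14)
  step pc=1: bne  $r0, $r4, L4  cond=T  regs=(0,1,14,12,14)
  step pc=2: xori  $r4, $r0, 12  regs=(0,1,14,12,12)
  step pc=4: add  $r2, $r3, $r2  regs=(0,1,26,12,12)
  step pc=5: sub  $r3, $r4, $r0  regs=(0,1,26,12,12)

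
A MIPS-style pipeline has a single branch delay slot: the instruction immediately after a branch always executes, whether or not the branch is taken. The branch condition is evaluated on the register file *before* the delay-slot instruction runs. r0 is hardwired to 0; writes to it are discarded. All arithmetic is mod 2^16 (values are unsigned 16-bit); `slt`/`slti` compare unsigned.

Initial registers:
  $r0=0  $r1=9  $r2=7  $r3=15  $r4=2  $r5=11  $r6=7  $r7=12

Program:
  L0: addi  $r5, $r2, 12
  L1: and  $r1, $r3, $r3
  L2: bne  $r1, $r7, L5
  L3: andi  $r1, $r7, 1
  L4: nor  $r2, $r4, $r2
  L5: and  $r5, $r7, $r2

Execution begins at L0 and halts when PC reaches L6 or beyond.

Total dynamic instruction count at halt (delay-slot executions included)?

5

[0] addi  $r5, $r2, 12  →  {$r0:0, $r1:9, $r2:7, $r3:15, $r4:2, $r5:19, $r6:7, $r7:12}
[1] and  $r1, $r3, $r3  →  {$r0:0, $r1:15, $r2:7, $r3:15, $r4:2, $r5:19, $r6:7, $r7:12}
[2] bne  $r1, $r7, L5  →  {$r0:0, $r1:15, $r2:7, $r3:15, $r4:2, $r5:19, $r6:7, $r7:12}  ⟨branch taken⟩
[3] andi  $r1, $r7, 1  →  {$r0:0, $r1:0, $r2:7, $r3:15, $r4:2, $r5:19, $r6:7, $r7:12}
[5] and  $r5, $r7, $r2  →  {$r0:0, $r1:0, $r2:7, $r3:15, $r4:2, $r5:4, $r6:7, $r7:12}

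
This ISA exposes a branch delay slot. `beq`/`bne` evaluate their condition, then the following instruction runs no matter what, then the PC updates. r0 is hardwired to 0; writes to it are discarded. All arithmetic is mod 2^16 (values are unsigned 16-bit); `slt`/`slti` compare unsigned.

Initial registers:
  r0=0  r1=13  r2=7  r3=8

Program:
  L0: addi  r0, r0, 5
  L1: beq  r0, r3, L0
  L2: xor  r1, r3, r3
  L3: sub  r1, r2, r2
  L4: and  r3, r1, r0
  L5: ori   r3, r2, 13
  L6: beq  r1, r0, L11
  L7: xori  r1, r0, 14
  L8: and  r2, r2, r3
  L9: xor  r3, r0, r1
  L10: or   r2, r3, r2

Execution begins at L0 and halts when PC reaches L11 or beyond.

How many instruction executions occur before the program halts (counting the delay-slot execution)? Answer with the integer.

[0] addi  r0, r0, 5  →  {r0:0, r1:13, r2:7, r3:8}
[1] beq  r0, r3, L0  →  {r0:0, r1:13, r2:7, r3:8}  ⟨branch fallthrough⟩
[2] xor  r1, r3, r3  →  {r0:0, r1:0, r2:7, r3:8}
[3] sub  r1, r2, r2  →  {r0:0, r1:0, r2:7, r3:8}
[4] and  r3, r1, r0  →  {r0:0, r1:0, r2:7, r3:0}
[5] ori   r3, r2, 13  →  {r0:0, r1:0, r2:7, r3:15}
[6] beq  r1, r0, L11  →  {r0:0, r1:0, r2:7, r3:15}  ⟨branch taken⟩
[7] xori  r1, r0, 14  →  {r0:0, r1:14, r2:7, r3:15}

8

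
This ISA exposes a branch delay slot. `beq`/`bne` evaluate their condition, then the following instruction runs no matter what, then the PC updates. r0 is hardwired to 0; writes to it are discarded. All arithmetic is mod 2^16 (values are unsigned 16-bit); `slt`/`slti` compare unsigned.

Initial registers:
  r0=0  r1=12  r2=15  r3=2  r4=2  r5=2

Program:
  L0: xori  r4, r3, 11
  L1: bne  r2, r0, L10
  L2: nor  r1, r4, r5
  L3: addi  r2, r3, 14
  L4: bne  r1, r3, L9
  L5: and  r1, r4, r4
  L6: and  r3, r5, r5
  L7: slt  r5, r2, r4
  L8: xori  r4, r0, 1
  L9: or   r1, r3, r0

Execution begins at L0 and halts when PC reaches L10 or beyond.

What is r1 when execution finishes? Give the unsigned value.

65524

PC=0  xori  r4, r3, 11       | r0=0 r1=12 r2=15 r3=2 r4=9 r5=2
PC=1  bne  r2, r0, L10       | r0=0 r1=12 r2=15 r3=2 r4=9 r5=2  [TAKEN]
PC=2  nor  r1, r4, r5        | r0=0 r1=65524 r2=15 r3=2 r4=9 r5=2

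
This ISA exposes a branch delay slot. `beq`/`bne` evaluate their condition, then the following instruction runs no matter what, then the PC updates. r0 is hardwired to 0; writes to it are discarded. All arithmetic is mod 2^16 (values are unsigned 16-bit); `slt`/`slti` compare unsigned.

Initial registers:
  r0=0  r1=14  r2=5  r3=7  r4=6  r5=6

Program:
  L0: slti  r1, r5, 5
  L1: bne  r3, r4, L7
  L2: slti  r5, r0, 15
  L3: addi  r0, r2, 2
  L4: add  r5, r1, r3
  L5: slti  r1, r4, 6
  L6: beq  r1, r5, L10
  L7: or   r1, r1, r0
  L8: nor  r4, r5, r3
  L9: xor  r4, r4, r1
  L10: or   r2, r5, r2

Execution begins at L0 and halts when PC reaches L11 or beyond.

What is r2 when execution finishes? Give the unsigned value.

#0 slti  r1, r5, 5 ; 0/0/5/7/6/6
#1 bne  r3, r4, L7 ; 0/0/5/7/6/6 ; →target
#2 slti  r5, r0, 15 ; 0/0/5/7/6/1
#7 or   r1, r1, r0 ; 0/0/5/7/6/1
#8 nor  r4, r5, r3 ; 0/0/5/7/65528/1
#9 xor  r4, r4, r1 ; 0/0/5/7/65528/1
#10 or   r2, r5, r2 ; 0/0/5/7/65528/1

5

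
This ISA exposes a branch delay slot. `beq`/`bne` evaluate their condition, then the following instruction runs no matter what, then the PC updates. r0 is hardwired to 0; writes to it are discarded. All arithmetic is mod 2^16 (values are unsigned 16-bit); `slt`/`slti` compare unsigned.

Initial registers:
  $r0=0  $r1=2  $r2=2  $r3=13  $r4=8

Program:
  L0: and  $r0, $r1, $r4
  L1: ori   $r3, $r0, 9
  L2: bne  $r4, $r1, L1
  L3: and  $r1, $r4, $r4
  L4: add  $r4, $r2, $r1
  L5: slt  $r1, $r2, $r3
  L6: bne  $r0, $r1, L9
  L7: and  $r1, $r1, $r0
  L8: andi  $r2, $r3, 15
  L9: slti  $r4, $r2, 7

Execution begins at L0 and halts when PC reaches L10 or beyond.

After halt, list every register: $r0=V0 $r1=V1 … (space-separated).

#0 and  $r0, $r1, $r4 ; 0/2/2/13/8
#1 ori   $r3, $r0, 9 ; 0/2/2/9/8
#2 bne  $r4, $r1, L1 ; 0/2/2/9/8 ; →target
#3 and  $r1, $r4, $r4 ; 0/8/2/9/8
#1 ori   $r3, $r0, 9 ; 0/8/2/9/8
#2 bne  $r4, $r1, L1 ; 0/8/2/9/8 ; →fallthru
#3 and  $r1, $r4, $r4 ; 0/8/2/9/8
#4 add  $r4, $r2, $r1 ; 0/8/2/9/10
#5 slt  $r1, $r2, $r3 ; 0/1/2/9/10
#6 bne  $r0, $r1, L9 ; 0/1/2/9/10 ; →target
#7 and  $r1, $r1, $r0 ; 0/0/2/9/10
#9 slti  $r4, $r2, 7 ; 0/0/2/9/1

$r0=0 $r1=0 $r2=2 $r3=9 $r4=1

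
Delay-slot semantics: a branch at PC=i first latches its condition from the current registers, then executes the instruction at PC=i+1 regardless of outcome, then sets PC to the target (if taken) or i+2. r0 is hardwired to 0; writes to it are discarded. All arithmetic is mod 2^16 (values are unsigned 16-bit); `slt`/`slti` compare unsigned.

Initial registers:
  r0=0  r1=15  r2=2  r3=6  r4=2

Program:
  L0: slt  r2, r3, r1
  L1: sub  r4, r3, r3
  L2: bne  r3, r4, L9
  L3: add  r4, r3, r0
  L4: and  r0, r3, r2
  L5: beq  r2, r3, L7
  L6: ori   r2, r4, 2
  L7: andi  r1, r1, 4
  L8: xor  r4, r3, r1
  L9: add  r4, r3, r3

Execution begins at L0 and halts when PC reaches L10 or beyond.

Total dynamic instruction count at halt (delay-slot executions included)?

5

[0] slt  r2, r3, r1  →  {r0:0, r1:15, r2:1, r3:6, r4:2}
[1] sub  r4, r3, r3  →  {r0:0, r1:15, r2:1, r3:6, r4:0}
[2] bne  r3, r4, L9  →  {r0:0, r1:15, r2:1, r3:6, r4:0}  ⟨branch taken⟩
[3] add  r4, r3, r0  →  {r0:0, r1:15, r2:1, r3:6, r4:6}
[9] add  r4, r3, r3  →  {r0:0, r1:15, r2:1, r3:6, r4:12}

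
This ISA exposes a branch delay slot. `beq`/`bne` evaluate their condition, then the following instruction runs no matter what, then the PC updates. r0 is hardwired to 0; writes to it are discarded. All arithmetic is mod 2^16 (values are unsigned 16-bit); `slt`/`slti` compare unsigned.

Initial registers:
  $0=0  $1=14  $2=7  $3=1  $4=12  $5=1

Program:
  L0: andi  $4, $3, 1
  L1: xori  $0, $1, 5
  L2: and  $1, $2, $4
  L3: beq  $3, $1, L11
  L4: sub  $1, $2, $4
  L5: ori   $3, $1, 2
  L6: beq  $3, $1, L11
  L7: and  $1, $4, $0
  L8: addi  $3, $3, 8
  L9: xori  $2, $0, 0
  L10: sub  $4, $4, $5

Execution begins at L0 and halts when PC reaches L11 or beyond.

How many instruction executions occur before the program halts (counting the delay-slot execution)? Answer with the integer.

5

  step pc=0: andi  $4, $3, 1  regs=(0,14,7,1,1,1)
  step pc=1: xori  $0, $1, 5  regs=(0,14,7,1,1,1)
  step pc=2: and  $1, $2, $4  regs=(0,1,7,1,1,1)
  step pc=3: beq  $3, $1, L11  cond=T  regs=(0,1,7,1,1,1)
  step pc=4: sub  $1, $2, $4  regs=(0,6,7,1,1,1)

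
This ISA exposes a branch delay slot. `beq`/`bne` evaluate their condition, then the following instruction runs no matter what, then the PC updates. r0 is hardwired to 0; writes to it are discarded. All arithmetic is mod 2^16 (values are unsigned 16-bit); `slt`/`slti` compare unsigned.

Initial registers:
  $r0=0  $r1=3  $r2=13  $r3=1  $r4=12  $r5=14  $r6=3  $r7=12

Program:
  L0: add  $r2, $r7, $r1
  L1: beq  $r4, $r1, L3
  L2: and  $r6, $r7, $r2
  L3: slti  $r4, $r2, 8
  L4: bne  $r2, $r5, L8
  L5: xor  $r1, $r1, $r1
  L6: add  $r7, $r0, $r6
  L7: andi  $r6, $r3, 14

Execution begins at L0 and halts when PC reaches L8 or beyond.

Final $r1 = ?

#0 add  $r2, $r7, $r1 ; 0/3/15/1/12/14/3/12
#1 beq  $r4, $r1, L3 ; 0/3/15/1/12/14/3/12 ; →fallthru
#2 and  $r6, $r7, $r2 ; 0/3/15/1/12/14/12/12
#3 slti  $r4, $r2, 8 ; 0/3/15/1/0/14/12/12
#4 bne  $r2, $r5, L8 ; 0/3/15/1/0/14/12/12 ; →target
#5 xor  $r1, $r1, $r1 ; 0/0/15/1/0/14/12/12

0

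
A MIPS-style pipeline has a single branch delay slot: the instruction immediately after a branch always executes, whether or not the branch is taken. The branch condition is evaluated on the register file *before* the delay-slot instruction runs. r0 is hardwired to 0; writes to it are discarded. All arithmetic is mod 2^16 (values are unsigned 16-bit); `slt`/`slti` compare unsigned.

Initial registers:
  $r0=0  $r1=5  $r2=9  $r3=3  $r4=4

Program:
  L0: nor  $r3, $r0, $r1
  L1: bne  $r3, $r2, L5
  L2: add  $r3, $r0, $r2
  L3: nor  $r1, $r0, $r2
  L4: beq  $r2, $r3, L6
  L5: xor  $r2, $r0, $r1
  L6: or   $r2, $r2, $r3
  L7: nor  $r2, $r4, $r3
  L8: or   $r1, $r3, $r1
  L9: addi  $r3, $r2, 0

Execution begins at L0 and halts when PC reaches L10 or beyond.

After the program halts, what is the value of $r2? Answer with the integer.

PC=0  nor  $r3, $r0, $r1     | $r0=0 $r1=5 $r2=9 $r3=65530 $r4=4
PC=1  bne  $r3, $r2, L5      | $r0=0 $r1=5 $r2=9 $r3=65530 $r4=4  [TAKEN]
PC=2  add  $r3, $r0, $r2     | $r0=0 $r1=5 $r2=9 $r3=9 $r4=4
PC=5  xor  $r2, $r0, $r1     | $r0=0 $r1=5 $r2=5 $r3=9 $r4=4
PC=6  or   $r2, $r2, $r3     | $r0=0 $r1=5 $r2=13 $r3=9 $r4=4
PC=7  nor  $r2, $r4, $r3     | $r0=0 $r1=5 $r2=65522 $r3=9 $r4=4
PC=8  or   $r1, $r3, $r1     | $r0=0 $r1=13 $r2=65522 $r3=9 $r4=4
PC=9  addi  $r3, $r2, 0      | $r0=0 $r1=13 $r2=65522 $r3=65522 $r4=4

65522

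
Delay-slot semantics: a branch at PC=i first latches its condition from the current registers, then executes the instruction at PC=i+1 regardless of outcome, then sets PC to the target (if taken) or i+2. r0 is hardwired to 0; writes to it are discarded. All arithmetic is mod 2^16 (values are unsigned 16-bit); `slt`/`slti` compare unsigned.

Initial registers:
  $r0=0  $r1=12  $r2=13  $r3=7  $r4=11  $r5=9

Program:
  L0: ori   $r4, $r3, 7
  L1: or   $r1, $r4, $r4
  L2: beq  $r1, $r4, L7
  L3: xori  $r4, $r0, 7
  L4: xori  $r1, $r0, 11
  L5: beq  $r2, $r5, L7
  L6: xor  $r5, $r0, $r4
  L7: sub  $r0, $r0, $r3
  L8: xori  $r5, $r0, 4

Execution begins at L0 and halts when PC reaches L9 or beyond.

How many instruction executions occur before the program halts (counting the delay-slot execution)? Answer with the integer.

[0] ori   $r4, $r3, 7  →  {$r0:0, $r1:12, $r2:13, $r3:7, $r4:7, $r5:9}
[1] or   $r1, $r4, $r4  →  {$r0:0, $r1:7, $r2:13, $r3:7, $r4:7, $r5:9}
[2] beq  $r1, $r4, L7  →  {$r0:0, $r1:7, $r2:13, $r3:7, $r4:7, $r5:9}  ⟨branch taken⟩
[3] xori  $r4, $r0, 7  →  {$r0:0, $r1:7, $r2:13, $r3:7, $r4:7, $r5:9}
[7] sub  $r0, $r0, $r3  →  {$r0:0, $r1:7, $r2:13, $r3:7, $r4:7, $r5:9}
[8] xori  $r5, $r0, 4  →  {$r0:0, $r1:7, $r2:13, $r3:7, $r4:7, $r5:4}

6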